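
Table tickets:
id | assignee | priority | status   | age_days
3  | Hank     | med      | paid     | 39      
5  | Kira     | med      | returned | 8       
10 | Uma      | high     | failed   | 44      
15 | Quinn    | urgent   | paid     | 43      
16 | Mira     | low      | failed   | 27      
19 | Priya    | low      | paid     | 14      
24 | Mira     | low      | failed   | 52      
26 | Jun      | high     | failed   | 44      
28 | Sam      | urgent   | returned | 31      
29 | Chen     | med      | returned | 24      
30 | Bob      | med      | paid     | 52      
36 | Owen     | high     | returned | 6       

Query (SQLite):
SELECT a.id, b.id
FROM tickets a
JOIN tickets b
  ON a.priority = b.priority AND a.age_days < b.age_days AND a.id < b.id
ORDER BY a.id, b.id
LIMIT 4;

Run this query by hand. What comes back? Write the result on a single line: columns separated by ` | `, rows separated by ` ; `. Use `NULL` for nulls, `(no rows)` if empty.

Pairs (a,b) with same priority, a.age_days < b.age_days, a.id < b.id.
priority groups: high:{10,26,36} low:{16,19,24} med:{3,5,29,30} urgent:{15,28}
Ordered by (a.id, b.id); first 4.

3 | 30 ; 5 | 29 ; 5 | 30 ; 16 | 24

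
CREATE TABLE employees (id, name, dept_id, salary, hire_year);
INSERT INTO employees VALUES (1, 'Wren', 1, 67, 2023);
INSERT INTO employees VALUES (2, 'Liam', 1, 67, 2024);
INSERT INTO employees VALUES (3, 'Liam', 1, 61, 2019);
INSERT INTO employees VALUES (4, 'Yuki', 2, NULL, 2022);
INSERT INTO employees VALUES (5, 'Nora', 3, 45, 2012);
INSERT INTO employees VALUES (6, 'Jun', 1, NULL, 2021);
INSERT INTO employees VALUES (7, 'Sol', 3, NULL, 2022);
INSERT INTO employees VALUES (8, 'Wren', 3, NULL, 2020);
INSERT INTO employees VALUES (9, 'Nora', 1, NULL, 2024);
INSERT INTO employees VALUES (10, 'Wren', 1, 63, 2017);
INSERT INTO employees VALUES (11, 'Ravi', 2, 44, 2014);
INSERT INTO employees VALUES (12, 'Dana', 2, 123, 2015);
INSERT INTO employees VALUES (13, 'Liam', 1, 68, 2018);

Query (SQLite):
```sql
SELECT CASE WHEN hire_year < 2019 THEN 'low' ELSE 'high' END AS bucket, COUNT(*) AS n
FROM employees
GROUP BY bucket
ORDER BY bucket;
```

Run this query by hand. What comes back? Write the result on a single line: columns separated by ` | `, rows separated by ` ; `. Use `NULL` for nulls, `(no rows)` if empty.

Bucket rows by hire_year < 2019 → 'low' else 'high'; count each bucket.

high | 8 ; low | 5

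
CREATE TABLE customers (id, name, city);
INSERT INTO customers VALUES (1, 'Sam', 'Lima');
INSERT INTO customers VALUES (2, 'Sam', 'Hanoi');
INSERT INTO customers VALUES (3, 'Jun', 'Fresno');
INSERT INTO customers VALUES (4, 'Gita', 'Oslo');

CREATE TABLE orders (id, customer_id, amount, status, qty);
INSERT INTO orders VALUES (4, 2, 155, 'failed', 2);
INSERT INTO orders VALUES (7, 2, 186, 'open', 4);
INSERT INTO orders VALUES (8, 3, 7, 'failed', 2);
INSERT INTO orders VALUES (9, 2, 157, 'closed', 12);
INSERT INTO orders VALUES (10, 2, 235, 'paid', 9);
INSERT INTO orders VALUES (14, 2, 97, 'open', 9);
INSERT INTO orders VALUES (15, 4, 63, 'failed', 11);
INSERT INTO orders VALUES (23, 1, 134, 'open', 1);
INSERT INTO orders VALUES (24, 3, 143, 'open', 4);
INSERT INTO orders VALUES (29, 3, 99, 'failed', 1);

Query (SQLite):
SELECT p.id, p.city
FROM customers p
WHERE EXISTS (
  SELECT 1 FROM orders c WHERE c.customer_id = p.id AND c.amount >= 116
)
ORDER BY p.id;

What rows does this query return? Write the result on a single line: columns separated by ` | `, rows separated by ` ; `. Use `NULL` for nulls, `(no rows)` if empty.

For each customers row, check whether any orders with matching customer_id has amount >= 116.
Keep rows where that is true.

1 | Lima ; 2 | Hanoi ; 3 | Fresno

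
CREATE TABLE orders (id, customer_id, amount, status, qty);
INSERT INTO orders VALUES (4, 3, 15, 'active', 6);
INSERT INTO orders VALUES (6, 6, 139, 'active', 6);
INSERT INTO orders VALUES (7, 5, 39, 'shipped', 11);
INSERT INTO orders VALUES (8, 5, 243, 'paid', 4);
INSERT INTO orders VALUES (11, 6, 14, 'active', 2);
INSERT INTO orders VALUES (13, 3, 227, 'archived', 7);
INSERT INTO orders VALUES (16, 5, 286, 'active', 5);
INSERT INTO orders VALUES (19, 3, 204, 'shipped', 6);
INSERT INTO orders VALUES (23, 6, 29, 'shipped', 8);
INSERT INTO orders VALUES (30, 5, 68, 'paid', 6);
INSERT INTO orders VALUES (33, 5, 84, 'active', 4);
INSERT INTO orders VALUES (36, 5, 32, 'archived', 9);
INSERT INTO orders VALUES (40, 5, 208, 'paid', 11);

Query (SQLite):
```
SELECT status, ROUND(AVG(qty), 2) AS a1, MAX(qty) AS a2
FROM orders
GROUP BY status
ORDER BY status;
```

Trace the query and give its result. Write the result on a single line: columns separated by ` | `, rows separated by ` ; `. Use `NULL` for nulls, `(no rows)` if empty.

Group orders by status.
Per group compute: ROUND(AVG(qty), 2), MAX(qty).
  active: ids {4, 6, 11, 16, 33} → ROUND(AVG(qty), 2)=4.6, MAX(qty)=6
  archived: ids {13, 36} → ROUND(AVG(qty), 2)=8, MAX(qty)=9
  paid: ids {8, 30, 40} → ROUND(AVG(qty), 2)=7, MAX(qty)=11
  shipped: ids {7, 19, 23} → ROUND(AVG(qty), 2)=8.33, MAX(qty)=11

active | 4.6 | 6 ; archived | 8 | 9 ; paid | 7 | 11 ; shipped | 8.33 | 11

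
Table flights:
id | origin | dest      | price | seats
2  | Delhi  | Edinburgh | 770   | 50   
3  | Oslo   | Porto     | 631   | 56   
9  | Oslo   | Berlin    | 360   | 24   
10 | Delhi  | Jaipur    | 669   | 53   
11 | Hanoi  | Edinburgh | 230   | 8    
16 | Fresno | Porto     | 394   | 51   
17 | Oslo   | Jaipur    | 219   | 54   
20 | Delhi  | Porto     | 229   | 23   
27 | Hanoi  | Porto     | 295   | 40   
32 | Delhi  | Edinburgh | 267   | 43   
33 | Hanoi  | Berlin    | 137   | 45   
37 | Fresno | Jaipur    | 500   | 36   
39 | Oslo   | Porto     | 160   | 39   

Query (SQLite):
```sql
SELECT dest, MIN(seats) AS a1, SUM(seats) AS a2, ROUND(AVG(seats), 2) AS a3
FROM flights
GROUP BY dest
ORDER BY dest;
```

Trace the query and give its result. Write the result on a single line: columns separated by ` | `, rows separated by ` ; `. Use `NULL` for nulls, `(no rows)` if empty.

Group flights by dest.
Per group compute: MIN(seats), SUM(seats), ROUND(AVG(seats), 2).
  Berlin: ids {9, 33} → MIN(seats)=24, SUM(seats)=69, ROUND(AVG(seats), 2)=34.5
  Edinburgh: ids {2, 11, 32} → MIN(seats)=8, SUM(seats)=101, ROUND(AVG(seats), 2)=33.67
  Jaipur: ids {10, 17, 37} → MIN(seats)=36, SUM(seats)=143, ROUND(AVG(seats), 2)=47.67
  Porto: ids {3, 16, 20, 27, 39} → MIN(seats)=23, SUM(seats)=209, ROUND(AVG(seats), 2)=41.8

Berlin | 24 | 69 | 34.5 ; Edinburgh | 8 | 101 | 33.67 ; Jaipur | 36 | 143 | 47.67 ; Porto | 23 | 209 | 41.8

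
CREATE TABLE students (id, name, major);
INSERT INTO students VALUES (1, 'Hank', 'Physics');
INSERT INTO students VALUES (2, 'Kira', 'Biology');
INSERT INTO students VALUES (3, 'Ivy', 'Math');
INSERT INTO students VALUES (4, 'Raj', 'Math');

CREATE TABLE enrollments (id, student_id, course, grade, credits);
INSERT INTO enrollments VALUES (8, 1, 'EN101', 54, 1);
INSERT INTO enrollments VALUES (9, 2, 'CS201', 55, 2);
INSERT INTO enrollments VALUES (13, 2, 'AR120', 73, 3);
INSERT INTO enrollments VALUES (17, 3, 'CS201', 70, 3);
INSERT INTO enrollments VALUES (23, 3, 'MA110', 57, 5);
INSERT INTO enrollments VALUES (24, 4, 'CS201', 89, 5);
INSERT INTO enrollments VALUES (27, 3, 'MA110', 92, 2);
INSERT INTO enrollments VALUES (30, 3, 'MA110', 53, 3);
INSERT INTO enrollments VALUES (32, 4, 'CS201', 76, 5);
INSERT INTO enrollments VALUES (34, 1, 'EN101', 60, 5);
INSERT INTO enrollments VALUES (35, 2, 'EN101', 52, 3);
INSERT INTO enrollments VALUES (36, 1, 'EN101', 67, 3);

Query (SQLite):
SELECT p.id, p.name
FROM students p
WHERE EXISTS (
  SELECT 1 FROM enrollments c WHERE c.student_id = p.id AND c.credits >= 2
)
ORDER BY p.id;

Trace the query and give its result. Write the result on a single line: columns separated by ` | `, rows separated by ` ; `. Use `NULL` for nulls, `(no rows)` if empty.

For each students row, check whether any enrollments with matching student_id has credits >= 2.
Keep rows where that is true.

1 | Hank ; 2 | Kira ; 3 | Ivy ; 4 | Raj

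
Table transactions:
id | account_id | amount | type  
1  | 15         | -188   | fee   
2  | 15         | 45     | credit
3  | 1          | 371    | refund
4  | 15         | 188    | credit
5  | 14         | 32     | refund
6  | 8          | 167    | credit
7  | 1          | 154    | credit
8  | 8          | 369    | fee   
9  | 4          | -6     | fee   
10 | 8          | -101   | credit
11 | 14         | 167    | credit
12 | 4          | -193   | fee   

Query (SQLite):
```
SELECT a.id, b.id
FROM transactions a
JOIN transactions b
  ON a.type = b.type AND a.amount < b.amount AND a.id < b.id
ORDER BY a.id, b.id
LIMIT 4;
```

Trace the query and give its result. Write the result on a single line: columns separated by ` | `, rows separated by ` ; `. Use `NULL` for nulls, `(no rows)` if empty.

1 | 8 ; 1 | 9 ; 2 | 4 ; 2 | 6

Pairs (a,b) with same type, a.amount < b.amount, a.id < b.id.
type groups: credit:{2,4,6,7,10,11} fee:{1,8,9,12} refund:{3,5}
Ordered by (a.id, b.id); first 4.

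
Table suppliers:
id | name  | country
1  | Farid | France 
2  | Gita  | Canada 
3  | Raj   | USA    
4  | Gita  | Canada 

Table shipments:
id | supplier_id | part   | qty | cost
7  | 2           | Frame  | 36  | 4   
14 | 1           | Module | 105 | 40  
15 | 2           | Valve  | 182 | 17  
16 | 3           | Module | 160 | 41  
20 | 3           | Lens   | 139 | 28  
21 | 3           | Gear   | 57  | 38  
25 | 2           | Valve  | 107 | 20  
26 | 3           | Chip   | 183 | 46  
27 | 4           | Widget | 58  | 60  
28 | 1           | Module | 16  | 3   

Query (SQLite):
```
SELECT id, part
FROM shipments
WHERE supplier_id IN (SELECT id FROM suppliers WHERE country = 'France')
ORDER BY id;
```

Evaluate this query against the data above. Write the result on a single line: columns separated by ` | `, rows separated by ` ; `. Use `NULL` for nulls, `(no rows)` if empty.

Inner query: suppliers.id where country = 'France'.
Outer: keep shipments rows whose supplier_id is in that set.
Inner query → {1}

14 | Module ; 28 | Module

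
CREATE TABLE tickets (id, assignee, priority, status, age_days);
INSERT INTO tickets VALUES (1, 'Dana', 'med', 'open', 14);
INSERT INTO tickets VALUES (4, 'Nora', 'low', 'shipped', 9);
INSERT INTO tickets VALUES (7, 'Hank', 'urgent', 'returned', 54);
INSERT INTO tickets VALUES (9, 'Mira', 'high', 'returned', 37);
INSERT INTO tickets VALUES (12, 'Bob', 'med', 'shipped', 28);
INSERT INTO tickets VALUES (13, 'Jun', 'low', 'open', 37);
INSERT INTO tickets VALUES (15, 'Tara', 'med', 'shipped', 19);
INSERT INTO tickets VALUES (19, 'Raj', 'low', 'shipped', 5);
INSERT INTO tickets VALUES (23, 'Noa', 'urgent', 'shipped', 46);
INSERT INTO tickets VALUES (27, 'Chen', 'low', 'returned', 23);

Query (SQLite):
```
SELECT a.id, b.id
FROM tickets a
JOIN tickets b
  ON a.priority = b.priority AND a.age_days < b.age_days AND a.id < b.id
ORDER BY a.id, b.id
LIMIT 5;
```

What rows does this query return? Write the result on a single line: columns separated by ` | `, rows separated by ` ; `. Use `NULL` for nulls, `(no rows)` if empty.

1 | 12 ; 1 | 15 ; 4 | 13 ; 4 | 27 ; 19 | 27

Pairs (a,b) with same priority, a.age_days < b.age_days, a.id < b.id.
priority groups: high:{9} low:{4,13,19,27} med:{1,12,15} urgent:{7,23}
Ordered by (a.id, b.id); first 5.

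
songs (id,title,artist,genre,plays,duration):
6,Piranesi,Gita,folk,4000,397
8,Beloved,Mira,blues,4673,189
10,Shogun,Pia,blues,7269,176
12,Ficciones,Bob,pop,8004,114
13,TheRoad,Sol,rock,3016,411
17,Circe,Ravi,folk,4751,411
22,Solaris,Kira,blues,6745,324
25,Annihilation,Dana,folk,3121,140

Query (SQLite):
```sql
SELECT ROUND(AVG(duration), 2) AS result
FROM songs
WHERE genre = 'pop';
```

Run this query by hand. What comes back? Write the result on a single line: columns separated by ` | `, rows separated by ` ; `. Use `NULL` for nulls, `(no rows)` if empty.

Rows where genre='pop' → duration values: [114].
AVG = 114 / 1 (rounded to 2 dp).

114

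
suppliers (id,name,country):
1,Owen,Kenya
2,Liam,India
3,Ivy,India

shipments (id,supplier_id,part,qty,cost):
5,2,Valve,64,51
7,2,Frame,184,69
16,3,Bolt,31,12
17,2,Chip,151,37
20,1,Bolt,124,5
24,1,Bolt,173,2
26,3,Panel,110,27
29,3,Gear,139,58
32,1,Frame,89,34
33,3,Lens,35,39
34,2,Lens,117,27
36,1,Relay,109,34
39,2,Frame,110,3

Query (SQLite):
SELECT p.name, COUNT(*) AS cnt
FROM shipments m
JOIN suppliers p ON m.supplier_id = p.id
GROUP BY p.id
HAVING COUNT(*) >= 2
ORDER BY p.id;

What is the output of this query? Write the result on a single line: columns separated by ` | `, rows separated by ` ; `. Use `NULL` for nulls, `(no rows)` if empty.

Owen | 4 ; Liam | 5 ; Ivy | 4

Join each shipments row to its suppliers via supplier_id.
Group joined rows by suppliers.id; compute COUNT(*) per group.
HAVING: keep groups with count ≥ 2.
  1: ids {20, 24, 32, 36} → COUNT(*)=4
  2: ids {5, 7, 17, 34, 39} → COUNT(*)=5
  3: ids {16, 26, 29, 33} → COUNT(*)=4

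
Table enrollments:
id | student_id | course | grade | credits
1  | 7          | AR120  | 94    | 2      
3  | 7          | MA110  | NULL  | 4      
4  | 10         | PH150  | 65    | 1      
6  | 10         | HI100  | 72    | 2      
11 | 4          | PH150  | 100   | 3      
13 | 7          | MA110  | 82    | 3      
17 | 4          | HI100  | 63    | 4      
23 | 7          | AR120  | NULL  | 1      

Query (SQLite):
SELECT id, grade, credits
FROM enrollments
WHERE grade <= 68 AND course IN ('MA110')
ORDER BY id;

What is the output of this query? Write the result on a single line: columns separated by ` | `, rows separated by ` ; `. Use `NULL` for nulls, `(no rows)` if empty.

(no rows)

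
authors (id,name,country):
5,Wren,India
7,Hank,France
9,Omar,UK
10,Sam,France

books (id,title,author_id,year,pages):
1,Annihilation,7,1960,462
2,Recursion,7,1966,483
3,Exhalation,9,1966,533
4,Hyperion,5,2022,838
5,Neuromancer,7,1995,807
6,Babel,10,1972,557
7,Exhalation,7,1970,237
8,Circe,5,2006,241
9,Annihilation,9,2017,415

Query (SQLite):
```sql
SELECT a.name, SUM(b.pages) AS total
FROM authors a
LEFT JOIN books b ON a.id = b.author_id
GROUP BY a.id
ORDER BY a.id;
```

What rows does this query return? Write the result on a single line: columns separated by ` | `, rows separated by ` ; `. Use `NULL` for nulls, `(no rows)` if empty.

Wren | 1079 ; Hank | 1989 ; Omar | 948 ; Sam | 557

LEFT JOIN keeps every authors row; unmatched ones get NULL for books columns.
Group by authors.id and compute SUM(b.pages). SUM over an all-NULL group is NULL.
  5: ids {4, 8} → SUM(b.pages)=1079
  7: ids {1, 2, 5, 7} → SUM(b.pages)=1989
  9: ids {3, 9} → SUM(b.pages)=948
  10: ids {6} → SUM(b.pages)=557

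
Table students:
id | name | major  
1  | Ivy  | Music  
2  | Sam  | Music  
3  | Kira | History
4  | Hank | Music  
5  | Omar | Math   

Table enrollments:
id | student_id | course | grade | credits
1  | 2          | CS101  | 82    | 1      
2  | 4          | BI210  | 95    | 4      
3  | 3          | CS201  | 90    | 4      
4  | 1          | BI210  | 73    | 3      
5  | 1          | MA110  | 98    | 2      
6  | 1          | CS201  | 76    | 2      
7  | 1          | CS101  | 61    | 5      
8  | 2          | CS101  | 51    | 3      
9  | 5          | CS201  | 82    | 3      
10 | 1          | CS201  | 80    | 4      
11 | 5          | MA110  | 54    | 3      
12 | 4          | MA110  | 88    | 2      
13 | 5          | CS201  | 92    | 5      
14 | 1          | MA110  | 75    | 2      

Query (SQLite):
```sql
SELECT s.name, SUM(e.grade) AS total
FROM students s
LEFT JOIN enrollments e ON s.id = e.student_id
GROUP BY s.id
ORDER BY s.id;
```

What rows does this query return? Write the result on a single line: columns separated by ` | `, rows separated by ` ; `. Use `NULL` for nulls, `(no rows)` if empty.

Ivy | 463 ; Sam | 133 ; Kira | 90 ; Hank | 183 ; Omar | 228

LEFT JOIN keeps every students row; unmatched ones get NULL for enrollments columns.
Group by students.id and compute SUM(e.grade). SUM over an all-NULL group is NULL.
  1: ids {4, 5, 6, 7, 10, 14} → SUM(e.grade)=463
  2: ids {1, 8} → SUM(e.grade)=133
  3: ids {3} → SUM(e.grade)=90
  4: ids {2, 12} → SUM(e.grade)=183
  5: ids {9, 11, 13} → SUM(e.grade)=228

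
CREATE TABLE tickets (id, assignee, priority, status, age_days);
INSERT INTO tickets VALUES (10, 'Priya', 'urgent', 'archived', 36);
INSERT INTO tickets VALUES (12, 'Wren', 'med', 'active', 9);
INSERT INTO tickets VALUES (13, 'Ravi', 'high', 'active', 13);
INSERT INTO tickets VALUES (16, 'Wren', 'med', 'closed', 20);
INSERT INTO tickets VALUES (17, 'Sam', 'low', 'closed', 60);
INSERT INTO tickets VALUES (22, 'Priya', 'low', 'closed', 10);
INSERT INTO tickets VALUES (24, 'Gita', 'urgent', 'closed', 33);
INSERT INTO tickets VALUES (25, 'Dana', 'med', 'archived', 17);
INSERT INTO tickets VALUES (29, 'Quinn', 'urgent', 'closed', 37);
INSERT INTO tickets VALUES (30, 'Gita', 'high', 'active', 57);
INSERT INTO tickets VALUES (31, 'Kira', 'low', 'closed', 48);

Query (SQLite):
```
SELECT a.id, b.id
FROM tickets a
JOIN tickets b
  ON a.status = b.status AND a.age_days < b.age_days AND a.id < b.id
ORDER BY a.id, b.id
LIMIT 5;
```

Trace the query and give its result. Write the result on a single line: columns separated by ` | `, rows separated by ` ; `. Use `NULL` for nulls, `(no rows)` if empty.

Pairs (a,b) with same status, a.age_days < b.age_days, a.id < b.id.
status groups: active:{12,13,30} archived:{10,25} closed:{16,17,22,24,29,31}
Ordered by (a.id, b.id); first 5.

12 | 13 ; 12 | 30 ; 13 | 30 ; 16 | 17 ; 16 | 24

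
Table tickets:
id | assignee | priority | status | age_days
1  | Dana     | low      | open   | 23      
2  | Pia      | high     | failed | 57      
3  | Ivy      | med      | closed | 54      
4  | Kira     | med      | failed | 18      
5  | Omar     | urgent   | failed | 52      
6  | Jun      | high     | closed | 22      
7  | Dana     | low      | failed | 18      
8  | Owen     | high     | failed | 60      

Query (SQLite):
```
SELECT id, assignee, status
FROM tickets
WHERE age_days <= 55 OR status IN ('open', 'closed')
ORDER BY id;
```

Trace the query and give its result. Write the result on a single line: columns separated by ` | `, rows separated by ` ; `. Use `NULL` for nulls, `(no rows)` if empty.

1 | Dana | open ; 3 | Ivy | closed ; 4 | Kira | failed ; 5 | Omar | failed ; 6 | Jun | closed ; 7 | Dana | failed

age_days <= 55: ids {1, 3, 4, 5, 6, 7}
status IN ('open', 'closed'): ids {1, 3, 6}
Combine with OR.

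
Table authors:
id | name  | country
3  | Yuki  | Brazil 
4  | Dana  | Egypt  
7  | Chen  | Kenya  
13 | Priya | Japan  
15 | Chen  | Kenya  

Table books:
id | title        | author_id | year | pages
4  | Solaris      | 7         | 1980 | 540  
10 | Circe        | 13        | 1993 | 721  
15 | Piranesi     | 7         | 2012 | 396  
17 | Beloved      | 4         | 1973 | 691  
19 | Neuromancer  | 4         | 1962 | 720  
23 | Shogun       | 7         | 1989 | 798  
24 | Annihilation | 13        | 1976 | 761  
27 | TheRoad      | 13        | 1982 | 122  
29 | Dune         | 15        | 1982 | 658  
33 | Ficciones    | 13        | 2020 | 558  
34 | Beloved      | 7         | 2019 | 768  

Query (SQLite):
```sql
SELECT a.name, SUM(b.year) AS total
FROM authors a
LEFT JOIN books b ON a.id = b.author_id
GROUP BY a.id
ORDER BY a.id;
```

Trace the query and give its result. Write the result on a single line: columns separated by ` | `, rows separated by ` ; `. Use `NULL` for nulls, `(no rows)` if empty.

LEFT JOIN keeps every authors row; unmatched ones get NULL for books columns.
Group by authors.id and compute SUM(b.year). SUM over an all-NULL group is NULL.
  3: ids {—} → SUM(b.year)=NULL
  4: ids {17, 19} → SUM(b.year)=3935
  7: ids {4, 15, 23, 34} → SUM(b.year)=8000
  13: ids {10, 24, 27, 33} → SUM(b.year)=7971
  15: ids {29} → SUM(b.year)=1982

Yuki | NULL ; Dana | 3935 ; Chen | 8000 ; Priya | 7971 ; Chen | 1982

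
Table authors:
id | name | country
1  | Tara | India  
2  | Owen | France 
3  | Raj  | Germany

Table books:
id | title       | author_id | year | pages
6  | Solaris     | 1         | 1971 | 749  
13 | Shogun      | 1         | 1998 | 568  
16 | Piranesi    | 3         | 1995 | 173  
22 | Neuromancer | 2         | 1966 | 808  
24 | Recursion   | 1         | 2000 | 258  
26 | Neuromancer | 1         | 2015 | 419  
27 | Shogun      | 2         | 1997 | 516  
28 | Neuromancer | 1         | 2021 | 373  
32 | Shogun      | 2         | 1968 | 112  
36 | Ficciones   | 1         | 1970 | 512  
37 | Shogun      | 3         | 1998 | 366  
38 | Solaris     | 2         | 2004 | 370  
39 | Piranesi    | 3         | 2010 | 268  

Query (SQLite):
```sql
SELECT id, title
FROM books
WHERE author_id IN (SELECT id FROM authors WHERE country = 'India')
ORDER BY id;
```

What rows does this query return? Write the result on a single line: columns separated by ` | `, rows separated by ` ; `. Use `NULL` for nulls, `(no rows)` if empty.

6 | Solaris ; 13 | Shogun ; 24 | Recursion ; 26 | Neuromancer ; 28 | Neuromancer ; 36 | Ficciones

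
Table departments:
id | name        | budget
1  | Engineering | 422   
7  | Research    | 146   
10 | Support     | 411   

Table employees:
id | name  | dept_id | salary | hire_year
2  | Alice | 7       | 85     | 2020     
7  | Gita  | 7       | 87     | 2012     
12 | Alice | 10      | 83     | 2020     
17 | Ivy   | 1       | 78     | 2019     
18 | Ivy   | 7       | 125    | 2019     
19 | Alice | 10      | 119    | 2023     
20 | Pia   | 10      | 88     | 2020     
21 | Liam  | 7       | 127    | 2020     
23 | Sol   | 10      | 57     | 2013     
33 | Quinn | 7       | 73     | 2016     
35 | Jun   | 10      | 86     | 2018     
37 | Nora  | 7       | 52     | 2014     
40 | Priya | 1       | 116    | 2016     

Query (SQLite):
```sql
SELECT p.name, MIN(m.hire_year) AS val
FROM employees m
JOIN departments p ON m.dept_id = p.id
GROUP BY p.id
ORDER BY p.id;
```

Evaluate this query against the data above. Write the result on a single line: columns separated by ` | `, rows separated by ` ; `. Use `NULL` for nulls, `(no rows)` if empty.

Engineering | 2016 ; Research | 2012 ; Support | 2013

Join each employees row to its departments via dept_id.
Group joined rows by departments.id; compute MIN(m.hire_year) per group.
  1: ids {17, 40} → MIN(m.hire_year)=2016
  7: ids {2, 7, 18, 21, 33, 37} → MIN(m.hire_year)=2012
  10: ids {12, 19, 20, 23, 35} → MIN(m.hire_year)=2013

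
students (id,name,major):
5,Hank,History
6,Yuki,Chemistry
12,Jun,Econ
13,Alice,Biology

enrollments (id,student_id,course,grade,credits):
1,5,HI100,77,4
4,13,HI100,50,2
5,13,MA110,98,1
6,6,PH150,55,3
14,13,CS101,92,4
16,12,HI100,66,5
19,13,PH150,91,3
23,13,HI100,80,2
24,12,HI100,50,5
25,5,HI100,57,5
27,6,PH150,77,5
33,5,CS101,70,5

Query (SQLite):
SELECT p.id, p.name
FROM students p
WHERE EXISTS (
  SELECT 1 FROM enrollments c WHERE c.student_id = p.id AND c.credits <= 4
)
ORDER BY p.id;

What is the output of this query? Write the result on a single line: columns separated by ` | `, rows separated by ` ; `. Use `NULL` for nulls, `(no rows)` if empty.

For each students row, check whether any enrollments with matching student_id has credits <= 4.
Keep rows where that is true.

5 | Hank ; 6 | Yuki ; 13 | Alice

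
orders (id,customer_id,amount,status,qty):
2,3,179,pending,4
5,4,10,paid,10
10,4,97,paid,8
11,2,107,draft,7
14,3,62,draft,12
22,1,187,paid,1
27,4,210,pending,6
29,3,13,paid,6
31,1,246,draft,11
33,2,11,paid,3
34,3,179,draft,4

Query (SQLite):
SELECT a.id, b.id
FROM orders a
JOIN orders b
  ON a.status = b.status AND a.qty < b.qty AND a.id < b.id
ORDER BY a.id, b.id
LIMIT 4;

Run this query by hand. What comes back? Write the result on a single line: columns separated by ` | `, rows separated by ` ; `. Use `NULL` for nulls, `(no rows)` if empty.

2 | 27 ; 11 | 14 ; 11 | 31 ; 22 | 29

Pairs (a,b) with same status, a.qty < b.qty, a.id < b.id.
status groups: draft:{11,14,31,34} paid:{5,10,22,29,33} pending:{2,27}
Ordered by (a.id, b.id); first 4.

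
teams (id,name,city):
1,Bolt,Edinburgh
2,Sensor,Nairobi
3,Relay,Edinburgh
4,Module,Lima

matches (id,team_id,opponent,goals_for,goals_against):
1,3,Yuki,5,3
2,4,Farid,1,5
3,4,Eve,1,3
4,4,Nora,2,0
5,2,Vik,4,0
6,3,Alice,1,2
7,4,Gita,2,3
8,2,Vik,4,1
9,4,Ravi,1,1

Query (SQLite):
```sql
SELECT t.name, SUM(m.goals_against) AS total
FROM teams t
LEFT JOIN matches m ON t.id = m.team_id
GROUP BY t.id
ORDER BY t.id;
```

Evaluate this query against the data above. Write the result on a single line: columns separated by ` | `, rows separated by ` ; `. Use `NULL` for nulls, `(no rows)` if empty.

Bolt | NULL ; Sensor | 1 ; Relay | 5 ; Module | 12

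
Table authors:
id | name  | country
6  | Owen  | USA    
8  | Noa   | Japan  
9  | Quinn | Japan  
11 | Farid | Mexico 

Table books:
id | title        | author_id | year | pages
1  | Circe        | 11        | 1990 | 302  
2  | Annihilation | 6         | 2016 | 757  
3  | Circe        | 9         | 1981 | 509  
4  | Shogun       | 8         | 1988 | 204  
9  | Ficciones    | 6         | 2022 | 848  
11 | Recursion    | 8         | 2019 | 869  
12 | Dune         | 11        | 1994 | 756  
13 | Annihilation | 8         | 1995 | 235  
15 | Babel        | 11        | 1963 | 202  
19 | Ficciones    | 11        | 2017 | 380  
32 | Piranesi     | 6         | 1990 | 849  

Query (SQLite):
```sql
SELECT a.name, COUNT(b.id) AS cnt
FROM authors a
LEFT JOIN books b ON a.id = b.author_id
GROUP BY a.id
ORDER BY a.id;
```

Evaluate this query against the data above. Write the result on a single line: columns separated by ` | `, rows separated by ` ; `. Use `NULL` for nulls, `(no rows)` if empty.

LEFT JOIN keeps every authors row; unmatched ones get NULL for books columns.
Group by authors.id and compute COUNT(b.id). COUNT(col) of an all-NULL group is 0.
  6: ids {2, 9, 32} → COUNT(b.id)=3
  8: ids {4, 11, 13} → COUNT(b.id)=3
  9: ids {3} → COUNT(b.id)=1
  11: ids {1, 12, 15, 19} → COUNT(b.id)=4

Owen | 3 ; Noa | 3 ; Quinn | 1 ; Farid | 4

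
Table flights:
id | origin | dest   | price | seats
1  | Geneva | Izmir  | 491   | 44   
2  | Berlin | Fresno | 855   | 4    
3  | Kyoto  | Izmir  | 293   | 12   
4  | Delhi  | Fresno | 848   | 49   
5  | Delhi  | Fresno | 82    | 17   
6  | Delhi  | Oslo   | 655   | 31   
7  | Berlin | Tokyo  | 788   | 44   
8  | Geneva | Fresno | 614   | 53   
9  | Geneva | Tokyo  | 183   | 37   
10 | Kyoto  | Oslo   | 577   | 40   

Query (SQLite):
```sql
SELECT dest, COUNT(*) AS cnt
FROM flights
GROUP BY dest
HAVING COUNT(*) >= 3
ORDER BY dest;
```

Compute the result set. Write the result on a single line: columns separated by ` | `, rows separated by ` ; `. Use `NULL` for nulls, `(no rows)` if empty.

Partition flights by dest; compute COUNT(*) within each group.
HAVING: keep groups with count ≥ 3.
  Fresno: ids {2, 4, 5, 8} → COUNT(*)=4
  Izmir: ids {1, 3} → COUNT(*)=2
  Oslo: ids {6, 10} → COUNT(*)=2
  Tokyo: ids {7, 9} → COUNT(*)=2

Fresno | 4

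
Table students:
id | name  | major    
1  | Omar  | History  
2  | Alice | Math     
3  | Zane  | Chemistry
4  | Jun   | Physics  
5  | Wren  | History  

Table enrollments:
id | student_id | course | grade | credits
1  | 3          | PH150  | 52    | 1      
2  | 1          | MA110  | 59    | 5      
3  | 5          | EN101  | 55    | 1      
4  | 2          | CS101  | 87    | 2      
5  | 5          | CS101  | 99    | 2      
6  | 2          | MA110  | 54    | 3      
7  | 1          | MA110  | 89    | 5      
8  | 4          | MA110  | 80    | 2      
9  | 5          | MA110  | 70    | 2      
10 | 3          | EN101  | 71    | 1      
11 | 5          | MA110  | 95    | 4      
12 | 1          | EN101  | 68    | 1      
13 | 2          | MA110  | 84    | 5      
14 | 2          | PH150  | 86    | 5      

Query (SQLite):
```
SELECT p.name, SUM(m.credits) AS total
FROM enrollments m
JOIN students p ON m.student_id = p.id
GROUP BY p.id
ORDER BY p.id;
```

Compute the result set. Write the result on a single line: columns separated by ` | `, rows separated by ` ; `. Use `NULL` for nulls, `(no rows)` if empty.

Join each enrollments row to its students via student_id.
Group joined rows by students.id; compute SUM(m.credits) per group.
  1: ids {2, 7, 12} → SUM(m.credits)=11
  2: ids {4, 6, 13, 14} → SUM(m.credits)=15
  3: ids {1, 10} → SUM(m.credits)=2
  4: ids {8} → SUM(m.credits)=2
  5: ids {3, 5, 9, 11} → SUM(m.credits)=9

Omar | 11 ; Alice | 15 ; Zane | 2 ; Jun | 2 ; Wren | 9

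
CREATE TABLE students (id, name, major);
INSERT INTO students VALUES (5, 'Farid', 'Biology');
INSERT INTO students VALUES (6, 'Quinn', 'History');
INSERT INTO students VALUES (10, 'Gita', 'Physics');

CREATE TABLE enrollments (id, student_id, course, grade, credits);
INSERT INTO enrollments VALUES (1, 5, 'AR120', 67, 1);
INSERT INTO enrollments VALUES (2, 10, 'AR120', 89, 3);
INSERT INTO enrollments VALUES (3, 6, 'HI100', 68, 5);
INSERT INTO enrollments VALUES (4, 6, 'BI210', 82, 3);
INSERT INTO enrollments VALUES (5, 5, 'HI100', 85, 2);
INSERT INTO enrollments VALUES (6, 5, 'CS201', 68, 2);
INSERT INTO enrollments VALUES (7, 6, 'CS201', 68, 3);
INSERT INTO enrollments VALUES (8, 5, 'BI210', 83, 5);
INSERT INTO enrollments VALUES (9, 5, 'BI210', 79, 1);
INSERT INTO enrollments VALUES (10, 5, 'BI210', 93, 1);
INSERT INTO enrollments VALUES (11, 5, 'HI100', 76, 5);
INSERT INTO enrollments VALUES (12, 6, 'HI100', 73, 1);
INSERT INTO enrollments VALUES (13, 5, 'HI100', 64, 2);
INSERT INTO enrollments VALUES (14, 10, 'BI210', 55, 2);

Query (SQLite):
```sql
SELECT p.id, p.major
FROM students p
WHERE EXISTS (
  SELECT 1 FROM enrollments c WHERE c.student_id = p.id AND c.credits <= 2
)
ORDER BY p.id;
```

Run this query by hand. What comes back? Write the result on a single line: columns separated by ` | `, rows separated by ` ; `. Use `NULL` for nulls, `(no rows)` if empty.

5 | Biology ; 6 | History ; 10 | Physics

For each students row, check whether any enrollments with matching student_id has credits <= 2.
Keep rows where that is true.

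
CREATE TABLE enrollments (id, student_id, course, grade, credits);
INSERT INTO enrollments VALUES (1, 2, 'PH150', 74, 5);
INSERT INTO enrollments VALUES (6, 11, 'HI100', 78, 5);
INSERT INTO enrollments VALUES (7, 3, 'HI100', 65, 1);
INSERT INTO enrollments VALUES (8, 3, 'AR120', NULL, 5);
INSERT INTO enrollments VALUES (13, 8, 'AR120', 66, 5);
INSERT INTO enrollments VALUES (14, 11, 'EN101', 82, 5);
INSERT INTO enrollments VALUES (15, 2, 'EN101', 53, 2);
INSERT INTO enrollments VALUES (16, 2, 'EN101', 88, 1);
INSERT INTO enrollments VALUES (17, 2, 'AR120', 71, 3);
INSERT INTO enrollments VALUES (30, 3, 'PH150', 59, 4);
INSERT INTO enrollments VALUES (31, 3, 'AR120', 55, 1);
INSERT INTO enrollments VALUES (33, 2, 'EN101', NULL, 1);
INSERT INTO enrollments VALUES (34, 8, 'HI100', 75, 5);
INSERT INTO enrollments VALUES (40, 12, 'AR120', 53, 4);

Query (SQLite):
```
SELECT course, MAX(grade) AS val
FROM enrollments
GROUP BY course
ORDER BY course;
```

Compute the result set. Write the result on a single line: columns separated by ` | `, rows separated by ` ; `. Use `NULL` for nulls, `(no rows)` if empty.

Partition enrollments by course; compute MAX(grade) within each group.
  AR120: ids {8, 13, 17, 31, 40} → MAX(grade)=71
  EN101: ids {14, 15, 16, 33} → MAX(grade)=88
  HI100: ids {6, 7, 34} → MAX(grade)=78
  PH150: ids {1, 30} → MAX(grade)=74

AR120 | 71 ; EN101 | 88 ; HI100 | 78 ; PH150 | 74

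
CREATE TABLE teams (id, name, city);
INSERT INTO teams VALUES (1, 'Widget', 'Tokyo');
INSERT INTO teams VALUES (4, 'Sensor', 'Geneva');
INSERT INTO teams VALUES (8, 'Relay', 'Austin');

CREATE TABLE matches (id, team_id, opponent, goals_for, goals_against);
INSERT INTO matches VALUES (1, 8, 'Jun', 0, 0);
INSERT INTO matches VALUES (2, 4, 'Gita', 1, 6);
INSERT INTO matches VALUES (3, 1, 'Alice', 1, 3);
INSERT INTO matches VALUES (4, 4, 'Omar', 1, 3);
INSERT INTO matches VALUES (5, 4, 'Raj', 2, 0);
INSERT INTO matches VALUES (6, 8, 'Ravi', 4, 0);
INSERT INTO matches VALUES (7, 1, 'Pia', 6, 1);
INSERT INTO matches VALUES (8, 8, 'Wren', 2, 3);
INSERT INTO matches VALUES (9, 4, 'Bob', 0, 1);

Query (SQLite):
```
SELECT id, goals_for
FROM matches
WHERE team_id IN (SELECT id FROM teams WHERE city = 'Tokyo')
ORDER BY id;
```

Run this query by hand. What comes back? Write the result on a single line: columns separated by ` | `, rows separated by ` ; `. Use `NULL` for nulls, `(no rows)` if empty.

Inner query: teams.id where city = 'Tokyo'.
Outer: keep matches rows whose team_id is in that set.
Inner query → {1}

3 | 1 ; 7 | 6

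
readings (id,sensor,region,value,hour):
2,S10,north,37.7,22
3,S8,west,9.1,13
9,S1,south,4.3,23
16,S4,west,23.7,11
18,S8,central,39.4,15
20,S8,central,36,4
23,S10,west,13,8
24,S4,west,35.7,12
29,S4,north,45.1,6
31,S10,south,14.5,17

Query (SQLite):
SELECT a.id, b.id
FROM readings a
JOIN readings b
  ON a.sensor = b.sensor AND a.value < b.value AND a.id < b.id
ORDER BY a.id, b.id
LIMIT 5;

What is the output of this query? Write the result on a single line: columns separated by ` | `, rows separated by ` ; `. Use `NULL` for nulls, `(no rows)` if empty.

3 | 18 ; 3 | 20 ; 16 | 24 ; 16 | 29 ; 23 | 31

Pairs (a,b) with same sensor, a.value < b.value, a.id < b.id.
sensor groups: S1:{9} S10:{2,23,31} S4:{16,24,29} S8:{3,18,20}
Ordered by (a.id, b.id); first 5.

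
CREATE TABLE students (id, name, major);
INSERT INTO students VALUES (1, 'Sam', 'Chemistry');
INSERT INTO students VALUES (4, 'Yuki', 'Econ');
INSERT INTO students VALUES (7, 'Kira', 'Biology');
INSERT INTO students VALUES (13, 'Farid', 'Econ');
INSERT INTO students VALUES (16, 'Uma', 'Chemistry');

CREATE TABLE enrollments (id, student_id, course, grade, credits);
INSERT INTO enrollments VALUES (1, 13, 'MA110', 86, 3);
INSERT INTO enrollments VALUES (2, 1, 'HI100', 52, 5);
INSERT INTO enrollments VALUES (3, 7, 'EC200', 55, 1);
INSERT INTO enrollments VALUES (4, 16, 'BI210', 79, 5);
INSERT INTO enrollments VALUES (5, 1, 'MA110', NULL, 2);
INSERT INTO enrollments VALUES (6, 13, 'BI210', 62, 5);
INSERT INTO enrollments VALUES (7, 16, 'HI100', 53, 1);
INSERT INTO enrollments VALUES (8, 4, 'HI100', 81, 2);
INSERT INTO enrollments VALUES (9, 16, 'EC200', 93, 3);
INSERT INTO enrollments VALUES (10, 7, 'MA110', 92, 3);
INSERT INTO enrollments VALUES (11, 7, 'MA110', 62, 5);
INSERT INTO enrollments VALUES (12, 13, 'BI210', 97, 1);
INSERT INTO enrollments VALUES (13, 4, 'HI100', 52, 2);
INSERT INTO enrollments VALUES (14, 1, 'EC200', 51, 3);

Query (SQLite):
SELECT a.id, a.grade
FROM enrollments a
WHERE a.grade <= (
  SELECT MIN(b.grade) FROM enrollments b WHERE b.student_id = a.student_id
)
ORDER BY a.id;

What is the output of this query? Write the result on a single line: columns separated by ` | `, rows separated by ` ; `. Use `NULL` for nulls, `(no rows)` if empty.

3 | 55 ; 6 | 62 ; 7 | 53 ; 13 | 52 ; 14 | 51

For each enrollments row a, compute MIN(grade) over rows sharing a.student_id.
Keep row a if a.grade <= that per-group MIN.
  student_id=1: MIN(grade) = 51
  student_id=4: MIN(grade) = 52
  student_id=7: MIN(grade) = 55
  student_id=13: MIN(grade) = 62
  student_id=16: MIN(grade) = 53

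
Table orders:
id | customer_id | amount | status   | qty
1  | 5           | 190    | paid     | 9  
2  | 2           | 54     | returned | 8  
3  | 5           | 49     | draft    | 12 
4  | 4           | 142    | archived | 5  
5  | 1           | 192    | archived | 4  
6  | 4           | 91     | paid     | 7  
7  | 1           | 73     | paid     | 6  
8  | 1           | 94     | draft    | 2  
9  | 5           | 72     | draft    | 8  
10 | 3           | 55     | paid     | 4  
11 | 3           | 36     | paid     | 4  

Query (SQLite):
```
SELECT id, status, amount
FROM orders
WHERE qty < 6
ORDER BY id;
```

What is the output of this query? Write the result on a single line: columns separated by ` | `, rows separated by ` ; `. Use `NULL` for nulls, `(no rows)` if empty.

4 | archived | 142 ; 5 | archived | 192 ; 8 | draft | 94 ; 10 | paid | 55 ; 11 | paid | 36

qty < 6: ids {4, 5, 8, 10, 11}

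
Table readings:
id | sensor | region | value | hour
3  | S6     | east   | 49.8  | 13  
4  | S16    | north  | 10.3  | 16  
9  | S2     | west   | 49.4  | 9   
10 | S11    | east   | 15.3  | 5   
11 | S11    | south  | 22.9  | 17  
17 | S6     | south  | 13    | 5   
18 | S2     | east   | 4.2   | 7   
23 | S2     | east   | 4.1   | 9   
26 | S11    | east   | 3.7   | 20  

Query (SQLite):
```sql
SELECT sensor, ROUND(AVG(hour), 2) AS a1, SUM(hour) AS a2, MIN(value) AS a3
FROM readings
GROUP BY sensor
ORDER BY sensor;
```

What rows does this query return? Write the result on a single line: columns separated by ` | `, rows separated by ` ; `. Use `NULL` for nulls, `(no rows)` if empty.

Group readings by sensor.
Per group compute: ROUND(AVG(hour), 2), SUM(hour), MIN(value).
  S11: ids {10, 11, 26} → ROUND(AVG(hour), 2)=14, SUM(hour)=42, MIN(value)=3.7
  S16: ids {4} → ROUND(AVG(hour), 2)=16, SUM(hour)=16, MIN(value)=10.3
  S2: ids {9, 18, 23} → ROUND(AVG(hour), 2)=8.33, SUM(hour)=25, MIN(value)=4.1
  S6: ids {3, 17} → ROUND(AVG(hour), 2)=9, SUM(hour)=18, MIN(value)=13

S11 | 14 | 42 | 3.7 ; S16 | 16 | 16 | 10.3 ; S2 | 8.33 | 25 | 4.1 ; S6 | 9 | 18 | 13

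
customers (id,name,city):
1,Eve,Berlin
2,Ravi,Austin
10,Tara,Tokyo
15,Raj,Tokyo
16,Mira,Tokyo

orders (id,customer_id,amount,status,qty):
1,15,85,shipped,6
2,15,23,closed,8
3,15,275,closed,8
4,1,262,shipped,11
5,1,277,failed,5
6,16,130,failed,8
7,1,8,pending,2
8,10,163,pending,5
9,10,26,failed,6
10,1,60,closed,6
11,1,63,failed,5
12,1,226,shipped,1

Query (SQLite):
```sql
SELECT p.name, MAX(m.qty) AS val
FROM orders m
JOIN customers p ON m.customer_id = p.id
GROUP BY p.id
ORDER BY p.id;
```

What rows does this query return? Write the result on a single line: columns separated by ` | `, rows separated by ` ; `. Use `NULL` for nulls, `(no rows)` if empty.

Eve | 11 ; Tara | 6 ; Raj | 8 ; Mira | 8

Join each orders row to its customers via customer_id.
Group joined rows by customers.id; compute MAX(m.qty) per group.
  1: ids {4, 5, 7, 10, 11, 12} → MAX(m.qty)=11
  10: ids {8, 9} → MAX(m.qty)=6
  15: ids {1, 2, 3} → MAX(m.qty)=8
  16: ids {6} → MAX(m.qty)=8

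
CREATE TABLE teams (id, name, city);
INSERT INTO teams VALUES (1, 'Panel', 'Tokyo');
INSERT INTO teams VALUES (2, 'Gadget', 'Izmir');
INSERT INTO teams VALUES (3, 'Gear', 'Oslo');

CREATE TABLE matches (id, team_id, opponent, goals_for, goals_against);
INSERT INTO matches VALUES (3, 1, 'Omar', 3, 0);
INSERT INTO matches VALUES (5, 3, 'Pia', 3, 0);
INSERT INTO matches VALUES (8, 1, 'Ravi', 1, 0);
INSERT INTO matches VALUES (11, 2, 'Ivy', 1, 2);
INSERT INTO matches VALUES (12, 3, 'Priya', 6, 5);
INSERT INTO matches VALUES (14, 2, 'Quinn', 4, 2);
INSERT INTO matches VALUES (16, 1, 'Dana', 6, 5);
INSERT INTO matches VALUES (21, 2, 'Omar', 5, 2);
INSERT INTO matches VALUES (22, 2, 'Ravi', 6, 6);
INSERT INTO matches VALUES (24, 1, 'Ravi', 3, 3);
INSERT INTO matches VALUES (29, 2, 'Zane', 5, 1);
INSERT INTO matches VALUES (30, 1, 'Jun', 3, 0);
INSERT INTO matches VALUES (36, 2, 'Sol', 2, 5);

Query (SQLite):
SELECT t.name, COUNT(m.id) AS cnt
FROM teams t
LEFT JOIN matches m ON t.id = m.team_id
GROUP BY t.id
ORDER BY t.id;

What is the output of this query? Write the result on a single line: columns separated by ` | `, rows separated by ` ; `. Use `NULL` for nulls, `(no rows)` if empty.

LEFT JOIN keeps every teams row; unmatched ones get NULL for matches columns.
Group by teams.id and compute COUNT(m.id). COUNT(col) of an all-NULL group is 0.
  1: ids {3, 8, 16, 24, 30} → COUNT(m.id)=5
  2: ids {11, 14, 21, 22, 29, 36} → COUNT(m.id)=6
  3: ids {5, 12} → COUNT(m.id)=2

Panel | 5 ; Gadget | 6 ; Gear | 2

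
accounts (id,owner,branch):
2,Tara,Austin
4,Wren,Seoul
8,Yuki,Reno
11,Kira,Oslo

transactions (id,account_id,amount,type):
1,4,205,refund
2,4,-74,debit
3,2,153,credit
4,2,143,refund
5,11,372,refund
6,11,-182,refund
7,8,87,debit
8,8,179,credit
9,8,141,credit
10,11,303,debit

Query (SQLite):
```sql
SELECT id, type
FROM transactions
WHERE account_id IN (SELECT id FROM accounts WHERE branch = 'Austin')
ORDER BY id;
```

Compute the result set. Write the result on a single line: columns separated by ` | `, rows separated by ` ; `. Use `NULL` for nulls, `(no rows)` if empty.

Inner query: accounts.id where branch = 'Austin'.
Outer: keep transactions rows whose account_id is in that set.
Inner query → {2}

3 | credit ; 4 | refund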